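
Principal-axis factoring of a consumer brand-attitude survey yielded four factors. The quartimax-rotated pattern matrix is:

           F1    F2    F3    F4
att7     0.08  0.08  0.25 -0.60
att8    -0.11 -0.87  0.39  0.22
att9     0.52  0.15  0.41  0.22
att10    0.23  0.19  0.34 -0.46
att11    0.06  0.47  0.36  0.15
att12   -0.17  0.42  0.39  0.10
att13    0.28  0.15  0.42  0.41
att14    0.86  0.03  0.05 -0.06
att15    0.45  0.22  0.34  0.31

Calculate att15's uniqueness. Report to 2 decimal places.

h² = 0.45² + 0.22² + 0.34² + 0.31² = 0.2025 + 0.0484 + 0.1156 + 0.0961 = 0.4626
Uniqueness u² = 1 − h² = 1 − 0.4626 = 0.5374

0.54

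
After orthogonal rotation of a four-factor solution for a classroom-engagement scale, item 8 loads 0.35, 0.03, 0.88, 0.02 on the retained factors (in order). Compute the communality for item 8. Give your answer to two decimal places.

h² = 0.35² + 0.03² + 0.88² + 0.02² = 0.1225 + 0.0009 + 0.7744 + 0.0004 = 0.8982

0.90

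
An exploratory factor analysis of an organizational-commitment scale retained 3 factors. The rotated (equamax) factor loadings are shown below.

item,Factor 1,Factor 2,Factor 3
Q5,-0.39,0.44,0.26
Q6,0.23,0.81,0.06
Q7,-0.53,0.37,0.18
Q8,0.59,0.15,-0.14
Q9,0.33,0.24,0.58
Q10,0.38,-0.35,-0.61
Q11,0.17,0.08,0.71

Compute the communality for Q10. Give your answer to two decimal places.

h² = 0.38² + (-0.35)² + (-0.61)² = 0.1444 + 0.1225 + 0.3721 = 0.6390

0.64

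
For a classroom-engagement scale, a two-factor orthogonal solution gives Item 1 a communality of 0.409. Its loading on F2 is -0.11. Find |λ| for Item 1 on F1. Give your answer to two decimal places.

Under orthogonal rotation h² = Σλ², so λ_F1² = h² − (0.0121) = 0.409 − 0.0121 = 0.3969.
|λ| = √0.3969 = 0.6300.

0.63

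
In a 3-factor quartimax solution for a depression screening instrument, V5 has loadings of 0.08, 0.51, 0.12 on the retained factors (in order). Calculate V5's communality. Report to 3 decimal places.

h² = 0.08² + 0.51² + 0.12² = 0.0064 + 0.2601 + 0.0144 = 0.2809

0.281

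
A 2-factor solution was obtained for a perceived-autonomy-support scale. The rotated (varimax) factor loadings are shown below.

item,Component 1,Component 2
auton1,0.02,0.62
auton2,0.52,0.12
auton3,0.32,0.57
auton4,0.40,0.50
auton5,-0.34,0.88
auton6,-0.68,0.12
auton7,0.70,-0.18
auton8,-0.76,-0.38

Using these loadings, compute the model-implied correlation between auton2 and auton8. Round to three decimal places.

-0.441

r̂ = Σ λ_i·λ_j across factors = (0.52)(-0.76) + (0.12)(-0.38)
  = -0.3952 -0.0456 = -0.4408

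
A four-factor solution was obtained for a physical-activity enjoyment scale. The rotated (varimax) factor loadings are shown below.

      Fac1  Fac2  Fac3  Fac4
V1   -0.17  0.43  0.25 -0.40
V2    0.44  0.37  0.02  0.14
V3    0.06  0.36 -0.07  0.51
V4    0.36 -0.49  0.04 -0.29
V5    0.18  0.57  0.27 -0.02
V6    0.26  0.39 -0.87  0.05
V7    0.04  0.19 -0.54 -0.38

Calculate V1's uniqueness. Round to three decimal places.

h² = (-0.17)² + 0.43² + 0.25² + (-0.40)² = 0.0289 + 0.1849 + 0.0625 + 0.1600 = 0.4363
Uniqueness u² = 1 − h² = 1 − 0.4363 = 0.5637

0.564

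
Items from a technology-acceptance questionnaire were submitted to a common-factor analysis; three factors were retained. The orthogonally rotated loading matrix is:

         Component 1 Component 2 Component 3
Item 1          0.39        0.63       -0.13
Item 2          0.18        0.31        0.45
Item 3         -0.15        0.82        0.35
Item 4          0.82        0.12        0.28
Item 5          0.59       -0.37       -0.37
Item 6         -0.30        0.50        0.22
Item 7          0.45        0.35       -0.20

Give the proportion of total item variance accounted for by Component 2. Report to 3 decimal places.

SS loadings for Component 2 = 0.63² + 0.31² + 0.82² + 0.12² + (-0.37)² + 0.50² + 0.35² = 1.6892
Proportion of variance = 1.6892 / 7 = 0.2413.

0.241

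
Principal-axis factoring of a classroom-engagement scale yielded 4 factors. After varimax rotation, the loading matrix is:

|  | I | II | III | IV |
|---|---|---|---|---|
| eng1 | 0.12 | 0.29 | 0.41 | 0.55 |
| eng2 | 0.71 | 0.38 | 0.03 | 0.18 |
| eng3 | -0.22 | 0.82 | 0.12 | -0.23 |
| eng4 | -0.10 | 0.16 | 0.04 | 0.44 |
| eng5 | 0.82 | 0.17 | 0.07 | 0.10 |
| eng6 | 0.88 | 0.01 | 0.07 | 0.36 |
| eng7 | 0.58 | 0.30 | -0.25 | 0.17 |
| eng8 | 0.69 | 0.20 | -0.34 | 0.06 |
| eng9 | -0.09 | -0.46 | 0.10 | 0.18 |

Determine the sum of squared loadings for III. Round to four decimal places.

0.3829

SS loadings for III = 0.41² + 0.03² + 0.12² + 0.04² + 0.07² + 0.07² + (-0.25)² + (-0.34)² + 0.10² = 0.1681 + 0.0009 + 0.0144 + 0.0016 + 0.0049 + 0.0049 + 0.0625 + 0.1156 + 0.0100 = 0.3829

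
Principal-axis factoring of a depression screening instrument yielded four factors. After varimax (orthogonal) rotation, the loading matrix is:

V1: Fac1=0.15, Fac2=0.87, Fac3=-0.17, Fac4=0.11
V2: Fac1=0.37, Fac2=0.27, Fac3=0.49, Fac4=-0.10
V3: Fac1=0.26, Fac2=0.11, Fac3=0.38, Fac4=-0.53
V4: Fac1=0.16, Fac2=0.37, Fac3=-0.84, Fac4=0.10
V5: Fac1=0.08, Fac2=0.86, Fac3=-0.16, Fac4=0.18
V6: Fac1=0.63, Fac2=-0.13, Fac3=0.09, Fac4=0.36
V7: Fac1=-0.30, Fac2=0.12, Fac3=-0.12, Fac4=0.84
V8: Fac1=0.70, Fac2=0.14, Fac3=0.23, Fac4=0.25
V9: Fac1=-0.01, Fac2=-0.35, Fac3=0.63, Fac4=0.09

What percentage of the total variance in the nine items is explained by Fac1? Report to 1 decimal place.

SS loadings for Fac1 = 0.15² + 0.37² + 0.26² + 0.16² + 0.08² + 0.63² + (-0.30)² + 0.70² + (-0.01)² = 1.2360
With 9 standardized items, total variance = 9. Proportion = 1.2360/9 = 0.1373 → 13.73%.

13.7%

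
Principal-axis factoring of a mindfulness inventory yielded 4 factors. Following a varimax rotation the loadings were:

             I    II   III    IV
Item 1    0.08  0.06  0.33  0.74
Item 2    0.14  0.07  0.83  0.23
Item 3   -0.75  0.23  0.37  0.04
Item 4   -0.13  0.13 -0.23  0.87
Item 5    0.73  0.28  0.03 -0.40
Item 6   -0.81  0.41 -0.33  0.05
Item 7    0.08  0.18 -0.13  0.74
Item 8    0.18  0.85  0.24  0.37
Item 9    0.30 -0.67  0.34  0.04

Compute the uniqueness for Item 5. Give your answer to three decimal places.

h² = 0.73² + 0.28² + 0.03² + (-0.40)² = 0.5329 + 0.0784 + 0.0009 + 0.1600 = 0.7722
Uniqueness u² = 1 − h² = 1 − 0.7722 = 0.2278

0.228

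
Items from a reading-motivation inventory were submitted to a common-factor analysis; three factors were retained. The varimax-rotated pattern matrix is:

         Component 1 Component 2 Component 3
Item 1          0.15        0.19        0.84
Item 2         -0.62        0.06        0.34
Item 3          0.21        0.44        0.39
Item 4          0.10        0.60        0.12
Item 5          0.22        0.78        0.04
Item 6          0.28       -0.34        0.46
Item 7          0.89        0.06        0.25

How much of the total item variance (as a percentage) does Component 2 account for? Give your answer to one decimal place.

SS loadings for Component 2 = 0.19² + 0.06² + 0.44² + 0.60² + 0.78² + (-0.34)² + 0.06² = 1.3209
With 7 standardized items, total variance = 7. Proportion = 1.3209/7 = 0.1887 → 18.87%.

18.9%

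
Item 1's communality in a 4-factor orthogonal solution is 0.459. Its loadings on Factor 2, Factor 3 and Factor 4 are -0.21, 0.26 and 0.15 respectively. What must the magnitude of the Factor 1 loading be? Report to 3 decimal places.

0.570

Under orthogonal rotation h² = Σλ², so λ_Factor 1² = h² − (0.1342) = 0.459 − 0.1342 = 0.3248.
|λ| = √0.3248 = 0.5699.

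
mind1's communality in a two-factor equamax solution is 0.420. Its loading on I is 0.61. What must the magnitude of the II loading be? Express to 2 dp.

Under orthogonal rotation h² = Σλ², so λ_II² = h² − (0.3721) = 0.420 − 0.3721 = 0.0479.
|λ| = √0.0479 = 0.2189.

0.22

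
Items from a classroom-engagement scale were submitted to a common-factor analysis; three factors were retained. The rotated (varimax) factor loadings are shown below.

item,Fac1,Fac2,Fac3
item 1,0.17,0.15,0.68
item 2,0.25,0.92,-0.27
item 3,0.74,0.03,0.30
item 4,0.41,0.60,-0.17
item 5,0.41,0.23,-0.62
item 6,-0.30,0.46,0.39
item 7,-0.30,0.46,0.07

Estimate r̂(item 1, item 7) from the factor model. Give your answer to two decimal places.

r̂ = Σ λ_i·λ_j across factors = (0.17)(-0.30) + (0.15)(0.46) + (0.68)(0.07)
  = -0.0510 +0.0690 +0.0476 = 0.0656

0.07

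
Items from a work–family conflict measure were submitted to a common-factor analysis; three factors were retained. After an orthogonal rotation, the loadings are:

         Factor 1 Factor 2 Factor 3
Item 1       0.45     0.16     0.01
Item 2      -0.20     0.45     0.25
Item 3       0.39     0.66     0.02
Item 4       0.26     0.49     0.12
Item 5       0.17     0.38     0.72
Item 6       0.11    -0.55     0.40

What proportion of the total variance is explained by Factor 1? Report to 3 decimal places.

SS loadings for Factor 1 = 0.45² + (-0.20)² + 0.39² + 0.26² + 0.17² + 0.11² = 0.5032
Proportion of variance = 0.5032 / 6 = 0.0839.

0.084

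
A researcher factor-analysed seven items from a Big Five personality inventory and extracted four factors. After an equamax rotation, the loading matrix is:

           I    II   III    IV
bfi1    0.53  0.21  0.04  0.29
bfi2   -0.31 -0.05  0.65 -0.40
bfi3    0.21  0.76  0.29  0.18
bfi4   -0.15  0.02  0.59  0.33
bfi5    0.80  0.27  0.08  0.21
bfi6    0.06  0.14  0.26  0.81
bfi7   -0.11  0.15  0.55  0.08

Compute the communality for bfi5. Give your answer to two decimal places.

h² = 0.80² + 0.27² + 0.08² + 0.21² = 0.6400 + 0.0729 + 0.0064 + 0.0441 = 0.7634

0.76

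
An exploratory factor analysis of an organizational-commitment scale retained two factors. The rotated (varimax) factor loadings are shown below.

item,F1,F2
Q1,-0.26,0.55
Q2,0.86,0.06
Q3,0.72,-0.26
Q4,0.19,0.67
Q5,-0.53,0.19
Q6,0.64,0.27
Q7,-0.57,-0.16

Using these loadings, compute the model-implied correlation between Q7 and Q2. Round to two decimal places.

-0.50

r̂ = Σ λ_i·λ_j across factors = (-0.57)(0.86) + (-0.16)(0.06)
  = -0.4902 -0.0096 = -0.4998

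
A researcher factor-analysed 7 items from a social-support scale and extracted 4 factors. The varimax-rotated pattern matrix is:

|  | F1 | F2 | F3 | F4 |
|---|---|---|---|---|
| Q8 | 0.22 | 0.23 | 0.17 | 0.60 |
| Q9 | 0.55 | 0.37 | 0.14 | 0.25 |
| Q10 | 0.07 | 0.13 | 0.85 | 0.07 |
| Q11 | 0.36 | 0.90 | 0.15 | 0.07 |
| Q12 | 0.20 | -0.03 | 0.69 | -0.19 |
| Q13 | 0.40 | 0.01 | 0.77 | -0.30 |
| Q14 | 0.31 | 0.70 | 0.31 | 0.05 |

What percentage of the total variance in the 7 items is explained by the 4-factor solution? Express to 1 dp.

68.7%

SS loadings by factor: 0.7815, 1.5077, 1.9586, 0.5609; total = 4.8087.
Total variance with 7 standardized items is 7, so the solution explains 4.8087/7 = 0.6870 = 68.70%.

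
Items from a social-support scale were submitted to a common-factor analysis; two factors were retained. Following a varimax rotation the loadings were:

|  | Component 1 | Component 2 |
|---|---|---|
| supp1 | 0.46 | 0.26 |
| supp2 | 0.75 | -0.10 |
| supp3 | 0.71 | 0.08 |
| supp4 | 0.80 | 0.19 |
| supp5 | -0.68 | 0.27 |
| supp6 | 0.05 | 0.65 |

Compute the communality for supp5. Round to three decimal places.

h² = (-0.68)² + 0.27² = 0.4624 + 0.0729 = 0.5353

0.535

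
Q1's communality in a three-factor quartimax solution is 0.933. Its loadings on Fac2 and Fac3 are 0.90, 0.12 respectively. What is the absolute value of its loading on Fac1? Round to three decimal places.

Under orthogonal rotation h² = Σλ², so λ_Fac1² = h² − (0.8244) = 0.933 − 0.8244 = 0.1086.
|λ| = √0.1086 = 0.3295.

0.330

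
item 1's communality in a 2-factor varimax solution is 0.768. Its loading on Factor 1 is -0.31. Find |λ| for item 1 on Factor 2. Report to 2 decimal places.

Under orthogonal rotation h² = Σλ², so λ_Factor 2² = h² − (0.0961) = 0.768 − 0.0961 = 0.6719.
|λ| = √0.6719 = 0.8197.

0.82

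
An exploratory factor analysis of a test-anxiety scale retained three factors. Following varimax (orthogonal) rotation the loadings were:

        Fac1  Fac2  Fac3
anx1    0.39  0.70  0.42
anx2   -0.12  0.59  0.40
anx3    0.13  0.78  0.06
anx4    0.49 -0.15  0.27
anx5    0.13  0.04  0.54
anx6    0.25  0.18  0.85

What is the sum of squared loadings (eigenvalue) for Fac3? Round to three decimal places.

1.427

SS loadings for Fac3 = 0.42² + 0.40² + 0.06² + 0.27² + 0.54² + 0.85² = 0.1764 + 0.1600 + 0.0036 + 0.0729 + 0.2916 + 0.7225 = 1.4270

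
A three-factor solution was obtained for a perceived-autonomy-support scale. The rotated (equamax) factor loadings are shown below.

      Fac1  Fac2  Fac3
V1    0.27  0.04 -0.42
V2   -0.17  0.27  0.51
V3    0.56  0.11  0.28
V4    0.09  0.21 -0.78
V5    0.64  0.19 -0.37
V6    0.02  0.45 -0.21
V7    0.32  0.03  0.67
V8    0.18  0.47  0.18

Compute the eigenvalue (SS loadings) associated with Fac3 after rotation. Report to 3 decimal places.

SS loadings for Fac3 = (-0.42)² + 0.51² + 0.28² + (-0.78)² + (-0.37)² + (-0.21)² + 0.67² + 0.18² = 0.1764 + 0.2601 + 0.0784 + 0.6084 + 0.1369 + 0.0441 + 0.4489 + 0.0324 = 1.7856

1.786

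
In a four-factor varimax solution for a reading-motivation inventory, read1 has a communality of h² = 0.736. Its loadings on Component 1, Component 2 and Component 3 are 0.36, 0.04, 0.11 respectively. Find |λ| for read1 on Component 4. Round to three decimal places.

Under orthogonal rotation h² = Σλ², so λ_Component 4² = h² − (0.1433) = 0.736 − 0.1433 = 0.5927.
|λ| = √0.5927 = 0.7699.

0.770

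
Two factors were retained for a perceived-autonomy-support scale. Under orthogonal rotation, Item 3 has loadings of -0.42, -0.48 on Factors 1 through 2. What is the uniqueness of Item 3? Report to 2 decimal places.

h² = (-0.42)² + (-0.48)² = 0.1764 + 0.2304 = 0.4068
Uniqueness u² = 1 − h² = 1 − 0.4068 = 0.5932

0.59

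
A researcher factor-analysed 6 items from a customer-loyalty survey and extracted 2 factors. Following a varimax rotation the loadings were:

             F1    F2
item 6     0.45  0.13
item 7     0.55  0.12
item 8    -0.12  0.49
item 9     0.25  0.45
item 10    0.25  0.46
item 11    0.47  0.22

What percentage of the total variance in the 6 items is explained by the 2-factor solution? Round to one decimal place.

SS loadings by factor: 0.8653, 0.7339; total = 1.5992.
Total variance with 6 standardized items is 6, so the solution explains 1.5992/6 = 0.2665 = 26.65%.

26.7%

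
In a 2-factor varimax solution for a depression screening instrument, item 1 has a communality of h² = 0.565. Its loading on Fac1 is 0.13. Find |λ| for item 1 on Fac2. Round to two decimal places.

0.74

Under orthogonal rotation h² = Σλ², so λ_Fac2² = h² − (0.0169) = 0.565 − 0.0169 = 0.5481.
|λ| = √0.5481 = 0.7403.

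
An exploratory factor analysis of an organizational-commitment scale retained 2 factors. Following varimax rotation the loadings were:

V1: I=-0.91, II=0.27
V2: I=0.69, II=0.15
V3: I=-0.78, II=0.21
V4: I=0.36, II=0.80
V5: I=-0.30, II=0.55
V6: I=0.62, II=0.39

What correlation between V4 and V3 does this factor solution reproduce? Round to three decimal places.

-0.113

r̂ = Σ λ_i·λ_j across factors = (0.36)(-0.78) + (0.80)(0.21)
  = -0.2808 +0.1680 = -0.1128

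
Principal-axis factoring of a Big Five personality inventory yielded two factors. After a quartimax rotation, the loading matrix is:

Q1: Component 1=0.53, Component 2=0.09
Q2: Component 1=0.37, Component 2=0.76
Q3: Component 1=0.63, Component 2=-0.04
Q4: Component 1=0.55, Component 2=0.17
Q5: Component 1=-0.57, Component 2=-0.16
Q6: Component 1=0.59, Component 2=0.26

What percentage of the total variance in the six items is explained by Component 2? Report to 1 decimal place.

SS loadings for Component 2 = 0.09² + 0.76² + (-0.04)² + 0.17² + (-0.16)² + 0.26² = 0.7094
With 6 standardized items, total variance = 6. Proportion = 0.7094/6 = 0.1182 → 11.82%.

11.8%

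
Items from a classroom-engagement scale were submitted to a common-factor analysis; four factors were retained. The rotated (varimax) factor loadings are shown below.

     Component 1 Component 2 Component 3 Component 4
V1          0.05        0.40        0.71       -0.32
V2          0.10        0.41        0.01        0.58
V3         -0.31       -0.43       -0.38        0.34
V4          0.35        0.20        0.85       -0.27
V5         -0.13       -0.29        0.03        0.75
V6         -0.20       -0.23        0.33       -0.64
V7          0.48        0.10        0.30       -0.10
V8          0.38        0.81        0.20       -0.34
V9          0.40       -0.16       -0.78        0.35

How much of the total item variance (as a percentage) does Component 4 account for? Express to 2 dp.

20.53%

SS loadings for Component 4 = (-0.32)² + 0.58² + 0.34² + (-0.27)² + 0.75² + (-0.64)² + (-0.10)² + (-0.34)² + 0.35² = 1.8475
With 9 standardized items, total variance = 9. Proportion = 1.8475/9 = 0.2053 → 20.53%.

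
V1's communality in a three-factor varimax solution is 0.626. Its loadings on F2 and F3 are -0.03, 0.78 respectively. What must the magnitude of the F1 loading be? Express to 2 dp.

Under orthogonal rotation h² = Σλ², so λ_F1² = h² − (0.6093) = 0.626 − 0.6093 = 0.0167.
|λ| = √0.0167 = 0.1292.

0.13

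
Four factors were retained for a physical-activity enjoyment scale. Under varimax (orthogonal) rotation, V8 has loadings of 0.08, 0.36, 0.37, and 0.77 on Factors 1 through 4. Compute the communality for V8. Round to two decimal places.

h² = 0.08² + 0.36² + 0.37² + 0.77² = 0.0064 + 0.1296 + 0.1369 + 0.5929 = 0.8658

0.87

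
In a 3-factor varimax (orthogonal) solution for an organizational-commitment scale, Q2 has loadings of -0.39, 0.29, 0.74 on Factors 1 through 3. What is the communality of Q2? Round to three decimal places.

h² = (-0.39)² + 0.29² + 0.74² = 0.1521 + 0.0841 + 0.5476 = 0.7838

0.784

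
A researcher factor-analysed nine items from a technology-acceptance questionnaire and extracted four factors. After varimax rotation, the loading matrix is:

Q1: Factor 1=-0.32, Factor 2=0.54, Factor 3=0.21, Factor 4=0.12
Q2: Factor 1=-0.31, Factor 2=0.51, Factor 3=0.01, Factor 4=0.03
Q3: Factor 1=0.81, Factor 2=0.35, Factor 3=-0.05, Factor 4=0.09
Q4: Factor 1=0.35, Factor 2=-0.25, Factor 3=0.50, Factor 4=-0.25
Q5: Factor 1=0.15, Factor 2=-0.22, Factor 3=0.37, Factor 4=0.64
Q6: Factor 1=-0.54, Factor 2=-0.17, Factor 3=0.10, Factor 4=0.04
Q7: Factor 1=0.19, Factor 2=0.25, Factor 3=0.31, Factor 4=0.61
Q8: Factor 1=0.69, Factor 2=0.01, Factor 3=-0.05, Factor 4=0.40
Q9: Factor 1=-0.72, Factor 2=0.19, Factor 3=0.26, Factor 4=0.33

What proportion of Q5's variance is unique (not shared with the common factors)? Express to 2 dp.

h² = 0.15² + (-0.22)² + 0.37² + 0.64² = 0.0225 + 0.0484 + 0.1369 + 0.4096 = 0.6174
Uniqueness u² = 1 − h² = 1 − 0.6174 = 0.3826

0.38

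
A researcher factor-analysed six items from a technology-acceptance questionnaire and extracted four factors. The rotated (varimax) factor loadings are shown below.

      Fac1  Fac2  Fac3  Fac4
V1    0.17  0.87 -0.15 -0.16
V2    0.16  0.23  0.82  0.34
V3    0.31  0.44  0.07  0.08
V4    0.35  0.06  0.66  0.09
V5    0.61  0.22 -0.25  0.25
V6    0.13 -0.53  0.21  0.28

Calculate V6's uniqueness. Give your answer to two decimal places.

0.58

h² = 0.13² + (-0.53)² + 0.21² + 0.28² = 0.0169 + 0.2809 + 0.0441 + 0.0784 = 0.4203
Uniqueness u² = 1 − h² = 1 − 0.4203 = 0.5797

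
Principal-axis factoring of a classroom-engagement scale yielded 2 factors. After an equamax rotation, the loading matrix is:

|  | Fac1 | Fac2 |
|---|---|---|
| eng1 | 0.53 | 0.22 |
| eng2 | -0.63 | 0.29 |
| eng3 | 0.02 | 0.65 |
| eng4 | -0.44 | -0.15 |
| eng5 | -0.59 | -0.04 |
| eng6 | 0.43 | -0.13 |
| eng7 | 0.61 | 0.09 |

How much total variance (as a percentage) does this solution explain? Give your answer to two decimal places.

Communalities: 0.3293, 0.4810, 0.4229, 0.2161, 0.3497, 0.2018, 0.3802; Σh² = 2.3810.
Total variance with 7 standardized items is 7, so the solution explains 2.3810/7 = 0.3401 = 34.01%.

34.01%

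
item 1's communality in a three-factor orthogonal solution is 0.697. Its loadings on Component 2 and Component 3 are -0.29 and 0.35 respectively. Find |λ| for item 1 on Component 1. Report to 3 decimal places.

Under orthogonal rotation h² = Σλ², so λ_Component 1² = h² − (0.2066) = 0.697 − 0.2066 = 0.4904.
|λ| = √0.4904 = 0.7003.

0.700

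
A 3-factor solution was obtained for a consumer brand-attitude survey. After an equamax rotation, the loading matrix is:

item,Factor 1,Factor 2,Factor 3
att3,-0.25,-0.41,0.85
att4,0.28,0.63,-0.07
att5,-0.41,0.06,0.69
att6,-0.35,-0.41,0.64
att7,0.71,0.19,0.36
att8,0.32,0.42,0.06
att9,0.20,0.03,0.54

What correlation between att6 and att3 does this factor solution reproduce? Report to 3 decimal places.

r̂ = Σ λ_i·λ_j across factors = (-0.35)(-0.25) + (-0.41)(-0.41) + (0.64)(0.85)
  = +0.0875 +0.1681 +0.5440 = 0.7996

0.800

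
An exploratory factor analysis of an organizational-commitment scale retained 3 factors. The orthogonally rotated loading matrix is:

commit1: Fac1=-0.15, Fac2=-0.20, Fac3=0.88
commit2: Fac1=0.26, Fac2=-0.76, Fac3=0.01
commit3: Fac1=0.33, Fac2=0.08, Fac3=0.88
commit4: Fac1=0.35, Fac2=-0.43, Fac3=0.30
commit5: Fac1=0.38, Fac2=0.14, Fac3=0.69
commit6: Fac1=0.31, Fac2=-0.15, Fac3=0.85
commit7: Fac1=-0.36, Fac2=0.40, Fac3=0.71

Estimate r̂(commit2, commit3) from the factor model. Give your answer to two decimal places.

r̂ = Σ λ_i·λ_j across factors = (0.26)(0.33) + (-0.76)(0.08) + (0.01)(0.88)
  = +0.0858 -0.0608 +0.0088 = 0.0338

0.03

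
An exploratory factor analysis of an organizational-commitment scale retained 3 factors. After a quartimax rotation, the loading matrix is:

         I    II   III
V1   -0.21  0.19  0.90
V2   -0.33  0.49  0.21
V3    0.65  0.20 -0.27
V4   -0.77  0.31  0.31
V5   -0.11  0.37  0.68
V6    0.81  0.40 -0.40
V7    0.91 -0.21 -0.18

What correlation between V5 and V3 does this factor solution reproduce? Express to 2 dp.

-0.18

r̂ = Σ λ_i·λ_j across factors = (-0.11)(0.65) + (0.37)(0.20) + (0.68)(-0.27)
  = -0.0715 +0.0740 -0.1836 = -0.1811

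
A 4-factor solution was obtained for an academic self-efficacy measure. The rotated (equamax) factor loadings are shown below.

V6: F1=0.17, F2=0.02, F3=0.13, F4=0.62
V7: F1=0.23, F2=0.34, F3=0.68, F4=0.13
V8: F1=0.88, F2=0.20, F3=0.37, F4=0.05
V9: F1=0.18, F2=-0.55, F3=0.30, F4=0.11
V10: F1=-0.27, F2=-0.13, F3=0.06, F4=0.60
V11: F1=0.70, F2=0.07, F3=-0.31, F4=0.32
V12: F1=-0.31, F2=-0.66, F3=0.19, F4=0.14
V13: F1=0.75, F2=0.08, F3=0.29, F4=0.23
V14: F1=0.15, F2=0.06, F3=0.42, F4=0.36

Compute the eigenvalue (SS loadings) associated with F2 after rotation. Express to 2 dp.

SS loadings for F2 = 0.02² + 0.34² + 0.20² + (-0.55)² + (-0.13)² + 0.07² + (-0.66)² + 0.08² + 0.06² = 0.0004 + 0.1156 + 0.0400 + 0.3025 + 0.0169 + 0.0049 + 0.4356 + 0.0064 + 0.0036 = 0.9259

0.93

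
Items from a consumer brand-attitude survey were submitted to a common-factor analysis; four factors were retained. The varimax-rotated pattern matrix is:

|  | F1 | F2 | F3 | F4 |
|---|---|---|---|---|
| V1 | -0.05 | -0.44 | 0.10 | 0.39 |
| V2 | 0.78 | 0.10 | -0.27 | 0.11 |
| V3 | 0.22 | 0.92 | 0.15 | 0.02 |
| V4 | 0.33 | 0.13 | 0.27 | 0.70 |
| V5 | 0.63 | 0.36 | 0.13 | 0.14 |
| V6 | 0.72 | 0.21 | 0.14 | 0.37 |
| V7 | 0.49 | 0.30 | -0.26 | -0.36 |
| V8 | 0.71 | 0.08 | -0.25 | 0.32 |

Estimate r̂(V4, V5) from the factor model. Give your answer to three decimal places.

r̂ = Σ λ_i·λ_j across factors = (0.33)(0.63) + (0.13)(0.36) + (0.27)(0.13) + (0.70)(0.14)
  = +0.2079 +0.0468 +0.0351 +0.0980 = 0.3878

0.388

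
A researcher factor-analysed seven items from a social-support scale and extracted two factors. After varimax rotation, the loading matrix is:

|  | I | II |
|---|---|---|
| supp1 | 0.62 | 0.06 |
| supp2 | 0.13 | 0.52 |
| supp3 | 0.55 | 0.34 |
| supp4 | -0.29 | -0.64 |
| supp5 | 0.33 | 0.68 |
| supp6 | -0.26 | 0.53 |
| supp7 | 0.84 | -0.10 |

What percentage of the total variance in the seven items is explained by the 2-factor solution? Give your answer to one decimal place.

46.0%

Communalities: 0.3880, 0.2873, 0.4181, 0.4937, 0.5713, 0.3485, 0.7156; Σh² = 3.2225.
Total variance with 7 standardized items is 7, so the solution explains 3.2225/7 = 0.4604 = 46.04%.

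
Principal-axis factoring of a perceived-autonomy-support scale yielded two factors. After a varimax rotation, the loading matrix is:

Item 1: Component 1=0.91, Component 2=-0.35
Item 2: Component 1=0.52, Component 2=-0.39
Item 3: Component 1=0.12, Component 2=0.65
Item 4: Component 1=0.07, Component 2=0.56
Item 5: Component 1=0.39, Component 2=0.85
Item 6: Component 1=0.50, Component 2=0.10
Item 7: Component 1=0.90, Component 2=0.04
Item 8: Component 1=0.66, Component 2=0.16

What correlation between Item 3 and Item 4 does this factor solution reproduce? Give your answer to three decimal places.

0.372

r̂ = Σ λ_i·λ_j across factors = (0.12)(0.07) + (0.65)(0.56)
  = +0.0084 +0.3640 = 0.3724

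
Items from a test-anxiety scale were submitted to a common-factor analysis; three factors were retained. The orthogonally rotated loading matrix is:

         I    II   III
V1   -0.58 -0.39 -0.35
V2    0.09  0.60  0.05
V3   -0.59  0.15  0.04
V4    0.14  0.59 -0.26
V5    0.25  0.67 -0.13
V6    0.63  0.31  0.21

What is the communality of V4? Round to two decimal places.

h² = 0.14² + 0.59² + (-0.26)² = 0.0196 + 0.3481 + 0.0676 = 0.4353

0.44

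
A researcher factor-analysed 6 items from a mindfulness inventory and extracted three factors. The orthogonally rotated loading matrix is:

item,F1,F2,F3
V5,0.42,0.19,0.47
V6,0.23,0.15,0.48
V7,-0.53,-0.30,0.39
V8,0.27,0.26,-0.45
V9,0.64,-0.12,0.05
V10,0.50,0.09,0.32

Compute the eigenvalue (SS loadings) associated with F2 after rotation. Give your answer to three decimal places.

SS loadings for F2 = 0.19² + 0.15² + (-0.30)² + 0.26² + (-0.12)² + 0.09² = 0.0361 + 0.0225 + 0.0900 + 0.0676 + 0.0144 + 0.0081 = 0.2387

0.239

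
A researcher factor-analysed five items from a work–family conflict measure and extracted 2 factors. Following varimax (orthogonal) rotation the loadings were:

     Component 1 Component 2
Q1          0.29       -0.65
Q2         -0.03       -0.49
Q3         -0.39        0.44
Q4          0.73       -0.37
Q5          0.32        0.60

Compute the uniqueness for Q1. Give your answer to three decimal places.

0.493

h² = 0.29² + (-0.65)² = 0.0841 + 0.4225 = 0.5066
Uniqueness u² = 1 − h² = 1 − 0.5066 = 0.4934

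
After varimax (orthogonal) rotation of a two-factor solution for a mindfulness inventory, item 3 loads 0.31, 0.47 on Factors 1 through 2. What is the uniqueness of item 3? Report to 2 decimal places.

0.68

h² = 0.31² + 0.47² = 0.0961 + 0.2209 = 0.3170
Uniqueness u² = 1 − h² = 1 − 0.3170 = 0.6830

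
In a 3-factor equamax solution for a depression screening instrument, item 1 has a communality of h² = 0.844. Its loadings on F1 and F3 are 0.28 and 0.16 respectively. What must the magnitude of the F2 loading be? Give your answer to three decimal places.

0.860

Under orthogonal rotation h² = Σλ², so λ_F2² = h² − (0.1040) = 0.844 − 0.1040 = 0.7400.
|λ| = √0.7400 = 0.8602.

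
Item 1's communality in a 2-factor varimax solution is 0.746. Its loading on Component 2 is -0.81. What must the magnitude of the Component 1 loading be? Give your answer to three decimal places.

0.300

Under orthogonal rotation h² = Σλ², so λ_Component 1² = h² − (0.6561) = 0.746 − 0.6561 = 0.0899.
|λ| = √0.0899 = 0.2998.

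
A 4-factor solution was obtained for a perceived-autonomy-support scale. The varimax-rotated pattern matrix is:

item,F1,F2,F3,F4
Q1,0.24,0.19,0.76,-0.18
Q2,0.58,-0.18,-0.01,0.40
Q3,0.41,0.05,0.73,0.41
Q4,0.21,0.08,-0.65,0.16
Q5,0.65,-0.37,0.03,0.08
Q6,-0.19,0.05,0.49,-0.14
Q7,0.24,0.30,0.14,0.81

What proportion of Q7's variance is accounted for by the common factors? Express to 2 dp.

h² = 0.24² + 0.30² + 0.14² + 0.81² = 0.0576 + 0.0900 + 0.0196 + 0.6561 = 0.8233

0.82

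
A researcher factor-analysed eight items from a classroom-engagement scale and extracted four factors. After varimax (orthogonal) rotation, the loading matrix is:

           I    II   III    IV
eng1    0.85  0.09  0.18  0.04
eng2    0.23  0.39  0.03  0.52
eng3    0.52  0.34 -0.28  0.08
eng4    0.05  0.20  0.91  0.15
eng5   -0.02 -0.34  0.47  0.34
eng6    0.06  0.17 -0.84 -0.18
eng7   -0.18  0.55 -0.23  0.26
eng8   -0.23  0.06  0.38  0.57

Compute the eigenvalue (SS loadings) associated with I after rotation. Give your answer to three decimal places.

SS loadings for I = 0.85² + 0.23² + 0.52² + 0.05² + (-0.02)² + 0.06² + (-0.18)² + (-0.23)² = 0.7225 + 0.0529 + 0.2704 + 0.0025 + 0.0004 + 0.0036 + 0.0324 + 0.0529 = 1.1376

1.138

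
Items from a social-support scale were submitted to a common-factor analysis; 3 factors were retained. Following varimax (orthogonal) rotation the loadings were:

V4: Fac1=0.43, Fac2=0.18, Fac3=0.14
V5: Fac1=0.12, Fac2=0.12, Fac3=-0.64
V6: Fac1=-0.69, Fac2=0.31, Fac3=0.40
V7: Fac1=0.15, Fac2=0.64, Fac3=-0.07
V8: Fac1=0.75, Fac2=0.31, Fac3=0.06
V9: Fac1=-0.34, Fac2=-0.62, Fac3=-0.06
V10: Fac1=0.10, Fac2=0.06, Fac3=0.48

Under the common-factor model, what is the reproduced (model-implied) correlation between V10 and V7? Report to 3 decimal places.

0.020

r̂ = Σ λ_i·λ_j across factors = (0.10)(0.15) + (0.06)(0.64) + (0.48)(-0.07)
  = +0.0150 +0.0384 -0.0336 = 0.0198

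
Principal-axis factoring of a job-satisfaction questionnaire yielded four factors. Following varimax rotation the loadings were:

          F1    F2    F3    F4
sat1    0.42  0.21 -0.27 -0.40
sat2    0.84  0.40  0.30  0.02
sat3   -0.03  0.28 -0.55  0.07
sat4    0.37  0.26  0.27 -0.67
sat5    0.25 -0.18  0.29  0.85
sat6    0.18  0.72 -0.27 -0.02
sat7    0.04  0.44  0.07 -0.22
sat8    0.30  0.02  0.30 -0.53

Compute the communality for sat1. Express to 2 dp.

0.45

h² = 0.42² + 0.21² + (-0.27)² + (-0.40)² = 0.1764 + 0.0441 + 0.0729 + 0.1600 = 0.4534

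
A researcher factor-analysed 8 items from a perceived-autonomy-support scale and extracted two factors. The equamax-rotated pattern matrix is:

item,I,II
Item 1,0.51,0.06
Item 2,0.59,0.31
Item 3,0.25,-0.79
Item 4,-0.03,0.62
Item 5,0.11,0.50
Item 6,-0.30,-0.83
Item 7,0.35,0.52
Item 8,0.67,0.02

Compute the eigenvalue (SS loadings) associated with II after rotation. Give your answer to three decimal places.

SS loadings for II = 0.06² + 0.31² + (-0.79)² + 0.62² + 0.50² + (-0.83)² + 0.52² + 0.02² = 0.0036 + 0.0961 + 0.6241 + 0.3844 + 0.2500 + 0.6889 + 0.2704 + 0.0004 = 2.3179

2.318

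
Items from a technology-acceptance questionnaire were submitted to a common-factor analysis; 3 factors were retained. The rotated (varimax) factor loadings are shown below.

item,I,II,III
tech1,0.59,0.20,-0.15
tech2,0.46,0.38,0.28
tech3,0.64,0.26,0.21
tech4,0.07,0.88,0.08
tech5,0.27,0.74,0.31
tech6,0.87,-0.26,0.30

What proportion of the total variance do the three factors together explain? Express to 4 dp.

0.6305

Communalities: 0.4106, 0.4344, 0.5213, 0.7857, 0.7166, 0.9145; Σh² = 3.7831.
Total variance with 6 standardized items is 6, so the solution explains 3.7831/6 = 0.6305.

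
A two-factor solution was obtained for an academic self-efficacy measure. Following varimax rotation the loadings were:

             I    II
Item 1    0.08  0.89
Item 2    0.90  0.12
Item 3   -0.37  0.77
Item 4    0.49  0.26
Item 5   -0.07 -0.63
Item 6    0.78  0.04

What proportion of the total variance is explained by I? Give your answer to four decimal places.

0.3011

SS loadings for I = 0.08² + 0.90² + (-0.37)² + 0.49² + (-0.07)² + 0.78² = 1.8067
Proportion of variance = 1.8067 / 6 = 0.3011.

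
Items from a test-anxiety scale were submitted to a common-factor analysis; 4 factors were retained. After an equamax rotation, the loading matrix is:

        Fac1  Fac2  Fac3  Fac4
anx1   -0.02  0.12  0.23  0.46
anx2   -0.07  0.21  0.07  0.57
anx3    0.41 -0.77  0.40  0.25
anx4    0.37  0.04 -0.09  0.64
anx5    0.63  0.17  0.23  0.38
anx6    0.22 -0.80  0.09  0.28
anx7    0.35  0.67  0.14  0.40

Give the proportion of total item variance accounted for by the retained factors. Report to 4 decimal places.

SS loadings by factor: 0.8781, 1.7708, 0.3065, 1.3914; total = 4.3468.
Total variance with 7 standardized items is 7, so the solution explains 4.3468/7 = 0.6210.

0.6210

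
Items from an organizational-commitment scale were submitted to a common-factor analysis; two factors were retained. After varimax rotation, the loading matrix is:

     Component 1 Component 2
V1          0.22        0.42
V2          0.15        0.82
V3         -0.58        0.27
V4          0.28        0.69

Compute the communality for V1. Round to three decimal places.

0.225

h² = 0.22² + 0.42² = 0.0484 + 0.1764 = 0.2248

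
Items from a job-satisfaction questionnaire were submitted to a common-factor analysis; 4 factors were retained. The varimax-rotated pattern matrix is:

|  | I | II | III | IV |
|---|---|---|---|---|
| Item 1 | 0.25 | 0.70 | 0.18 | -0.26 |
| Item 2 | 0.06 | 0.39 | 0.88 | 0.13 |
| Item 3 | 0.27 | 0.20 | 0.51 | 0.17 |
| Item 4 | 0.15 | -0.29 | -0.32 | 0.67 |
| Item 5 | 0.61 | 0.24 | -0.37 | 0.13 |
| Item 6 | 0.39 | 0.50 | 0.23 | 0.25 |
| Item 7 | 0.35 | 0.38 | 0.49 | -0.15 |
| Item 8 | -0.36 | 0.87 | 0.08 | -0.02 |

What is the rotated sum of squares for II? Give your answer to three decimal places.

1.975

SS loadings for II = 0.70² + 0.39² + 0.20² + (-0.29)² + 0.24² + 0.50² + 0.38² + 0.87² = 0.4900 + 0.1521 + 0.0400 + 0.0841 + 0.0576 + 0.2500 + 0.1444 + 0.7569 = 1.9751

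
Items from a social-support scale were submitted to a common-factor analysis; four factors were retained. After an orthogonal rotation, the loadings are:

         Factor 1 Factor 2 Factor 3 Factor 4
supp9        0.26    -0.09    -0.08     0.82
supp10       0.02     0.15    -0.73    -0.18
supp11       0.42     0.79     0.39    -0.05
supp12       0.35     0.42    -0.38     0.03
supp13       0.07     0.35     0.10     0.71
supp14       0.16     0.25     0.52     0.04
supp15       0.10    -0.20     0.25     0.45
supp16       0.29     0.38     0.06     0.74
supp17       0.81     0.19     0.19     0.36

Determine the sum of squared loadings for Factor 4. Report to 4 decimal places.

SS loadings for Factor 4 = 0.82² + (-0.18)² + (-0.05)² + 0.03² + 0.71² + 0.04² + 0.45² + 0.74² + 0.36² = 0.6724 + 0.0324 + 0.0025 + 0.0009 + 0.5041 + 0.0016 + 0.2025 + 0.5476 + 0.1296 = 2.0936

2.0936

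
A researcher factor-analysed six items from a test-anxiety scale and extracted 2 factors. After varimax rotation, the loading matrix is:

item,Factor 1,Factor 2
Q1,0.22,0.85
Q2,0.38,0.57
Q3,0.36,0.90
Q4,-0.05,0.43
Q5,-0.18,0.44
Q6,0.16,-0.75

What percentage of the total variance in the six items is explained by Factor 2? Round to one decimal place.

SS loadings for Factor 2 = 0.85² + 0.57² + 0.90² + 0.43² + 0.44² + (-0.75)² = 2.7984
With 6 standardized items, total variance = 6. Proportion = 2.7984/6 = 0.4664 → 46.64%.

46.6%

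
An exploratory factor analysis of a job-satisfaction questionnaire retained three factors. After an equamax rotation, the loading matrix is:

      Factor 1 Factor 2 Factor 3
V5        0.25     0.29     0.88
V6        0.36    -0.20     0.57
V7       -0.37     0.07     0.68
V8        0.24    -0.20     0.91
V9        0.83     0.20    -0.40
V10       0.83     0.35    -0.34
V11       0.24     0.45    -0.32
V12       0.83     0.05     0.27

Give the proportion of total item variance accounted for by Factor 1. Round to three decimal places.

0.314

SS loadings for Factor 1 = 0.25² + 0.36² + (-0.37)² + 0.24² + 0.83² + 0.83² + 0.24² + 0.83² = 2.5109
Proportion of variance = 2.5109 / 8 = 0.3139.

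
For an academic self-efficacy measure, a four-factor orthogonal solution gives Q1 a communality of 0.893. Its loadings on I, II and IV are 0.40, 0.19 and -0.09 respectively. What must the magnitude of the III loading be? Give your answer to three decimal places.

0.830

Under orthogonal rotation h² = Σλ², so λ_III² = h² − (0.2042) = 0.893 − 0.2042 = 0.6888.
|λ| = √0.6888 = 0.8299.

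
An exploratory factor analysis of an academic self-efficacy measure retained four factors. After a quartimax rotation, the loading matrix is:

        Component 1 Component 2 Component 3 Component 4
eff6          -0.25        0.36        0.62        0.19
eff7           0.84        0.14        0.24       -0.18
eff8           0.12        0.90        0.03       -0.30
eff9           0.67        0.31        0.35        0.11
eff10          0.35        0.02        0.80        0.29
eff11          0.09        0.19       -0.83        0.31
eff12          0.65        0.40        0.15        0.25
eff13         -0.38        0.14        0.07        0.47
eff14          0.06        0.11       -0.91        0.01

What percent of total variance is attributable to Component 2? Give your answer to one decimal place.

14.3%

SS loadings for Component 2 = 0.36² + 0.14² + 0.90² + 0.31² + 0.02² + 0.19² + 0.40² + 0.14² + 0.11² = 1.2835
With 9 standardized items, total variance = 9. Proportion = 1.2835/9 = 0.1426 → 14.26%.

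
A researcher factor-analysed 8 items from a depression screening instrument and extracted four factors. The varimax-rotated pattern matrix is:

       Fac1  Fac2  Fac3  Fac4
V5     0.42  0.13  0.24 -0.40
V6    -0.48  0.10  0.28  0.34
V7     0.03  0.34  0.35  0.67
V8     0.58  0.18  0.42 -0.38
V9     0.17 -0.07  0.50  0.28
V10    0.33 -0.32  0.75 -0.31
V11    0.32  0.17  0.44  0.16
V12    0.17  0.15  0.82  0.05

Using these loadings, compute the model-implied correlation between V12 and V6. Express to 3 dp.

r̂ = Σ λ_i·λ_j across factors = (0.17)(-0.48) + (0.15)(0.10) + (0.82)(0.28) + (0.05)(0.34)
  = -0.0816 +0.0150 +0.2296 +0.0170 = 0.1800

0.180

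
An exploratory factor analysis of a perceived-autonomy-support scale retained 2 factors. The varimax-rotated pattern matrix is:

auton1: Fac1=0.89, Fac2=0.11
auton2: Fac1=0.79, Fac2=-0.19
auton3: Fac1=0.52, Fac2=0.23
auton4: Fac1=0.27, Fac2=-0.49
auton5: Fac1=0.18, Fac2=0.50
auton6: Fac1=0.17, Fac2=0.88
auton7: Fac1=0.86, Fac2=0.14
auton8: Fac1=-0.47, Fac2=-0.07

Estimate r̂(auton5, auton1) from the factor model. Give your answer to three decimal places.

0.215

r̂ = Σ λ_i·λ_j across factors = (0.18)(0.89) + (0.50)(0.11)
  = +0.1602 +0.0550 = 0.2152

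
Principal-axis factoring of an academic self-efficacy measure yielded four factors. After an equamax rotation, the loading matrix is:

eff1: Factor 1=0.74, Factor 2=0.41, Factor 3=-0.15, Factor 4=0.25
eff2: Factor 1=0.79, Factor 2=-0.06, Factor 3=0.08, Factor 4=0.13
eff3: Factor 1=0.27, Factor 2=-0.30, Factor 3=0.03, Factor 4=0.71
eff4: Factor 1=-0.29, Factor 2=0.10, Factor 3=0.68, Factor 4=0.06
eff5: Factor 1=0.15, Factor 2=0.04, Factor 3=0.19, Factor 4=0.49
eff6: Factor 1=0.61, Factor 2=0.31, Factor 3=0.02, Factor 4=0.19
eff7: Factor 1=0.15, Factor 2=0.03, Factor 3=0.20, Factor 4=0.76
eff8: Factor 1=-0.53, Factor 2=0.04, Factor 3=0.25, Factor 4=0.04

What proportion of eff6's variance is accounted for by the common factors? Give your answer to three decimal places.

h² = 0.61² + 0.31² + 0.02² + 0.19² = 0.3721 + 0.0961 + 0.0004 + 0.0361 = 0.5047

0.505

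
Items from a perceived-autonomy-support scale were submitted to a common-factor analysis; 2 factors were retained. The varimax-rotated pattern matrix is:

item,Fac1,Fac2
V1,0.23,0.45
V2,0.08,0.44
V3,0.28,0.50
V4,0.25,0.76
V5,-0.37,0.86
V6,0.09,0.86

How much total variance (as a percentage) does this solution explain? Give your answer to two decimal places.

50.80%

SS loadings by factor: 0.3452, 2.7029; total = 3.0481.
Total variance with 6 standardized items is 6, so the solution explains 3.0481/6 = 0.5080 = 50.80%.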